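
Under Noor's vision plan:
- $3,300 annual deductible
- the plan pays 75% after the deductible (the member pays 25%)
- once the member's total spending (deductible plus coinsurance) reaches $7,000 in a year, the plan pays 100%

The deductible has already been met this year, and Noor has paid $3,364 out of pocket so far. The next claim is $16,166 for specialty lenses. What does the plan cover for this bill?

The deductible is already satisfied, so the full bill goes to coinsurance.
Member's 25% share of $16,166 is $4,041.50.
Year-to-date out-of-pocket would reach $3,364 + $4,041.50 = $7,405.50, above the $7,000 maximum, so the member pays only $7,000 − $3,364 = $3,636.
The insurer covers the remainder: $16,166 − $3,636 = $12,530.

$12,530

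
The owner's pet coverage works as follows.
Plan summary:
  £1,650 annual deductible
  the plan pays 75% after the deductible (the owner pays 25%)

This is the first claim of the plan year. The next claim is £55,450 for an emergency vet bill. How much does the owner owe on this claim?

£15,100

The full £1,650 deductible is still open; £1,650 of this bill applies to it.
After the £1,650 deductible portion, £55,450 − £1,650 = £53,800 is subject to coinsurance.
Owner's 25% share of £53,800 is £13,450.
Owner responsibility: £1,650 + £13,450 = £15,100.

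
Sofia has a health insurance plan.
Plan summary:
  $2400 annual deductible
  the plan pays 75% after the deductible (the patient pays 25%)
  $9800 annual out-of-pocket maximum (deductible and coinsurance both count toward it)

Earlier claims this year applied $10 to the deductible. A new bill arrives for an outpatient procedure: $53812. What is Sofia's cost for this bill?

$9790

Remaining deductible: $2400 − $10 = $2390.
The remaining $51422 (= $53812 − $2390) moves to coinsurance.
Coinsurance: $51422 × 25% = $12855.50.
Patient responsibility before any cap: $2390 + $12855.50 = $15245.50.
That would bring total out-of-pocket to $15255.50, past the $9800 cap. The patient is capped at $9800 − $10 = $9790 on this claim.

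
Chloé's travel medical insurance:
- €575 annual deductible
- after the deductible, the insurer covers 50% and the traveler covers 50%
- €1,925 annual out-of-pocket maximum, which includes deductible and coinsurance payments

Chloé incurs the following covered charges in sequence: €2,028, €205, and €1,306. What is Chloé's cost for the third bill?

€521

Claim 1 (€2,028): €575 to deductible, leaving €1,453; coinsurance €1,453 × 50% = €726.50. Traveler pays €1,301.50; OOP now €1,301.50.
Claim 2 (€205): deductible met; 50% of €205 = €102.50. Cost to traveler: €102.50. OOP to date €1,404.
Claim 3 (€1,306): deductible met; 50% of €1,306 = €653. OOP would hit €2,057 > €1,925, so the cap limits the traveler to €1,925 − €1,404 = €521.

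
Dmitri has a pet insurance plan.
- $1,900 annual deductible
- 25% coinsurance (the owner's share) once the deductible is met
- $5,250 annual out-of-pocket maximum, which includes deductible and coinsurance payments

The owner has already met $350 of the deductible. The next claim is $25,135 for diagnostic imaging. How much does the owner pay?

$4,900

Remaining deductible: $1,900 − $350 = $1,550.
After the $1,550 deductible portion, $25,135 − $1,550 = $23,585 is subject to coinsurance.
Coinsurance: $23,585 × 25% = $5,896.25.
That puts the owner's cost at $1,550 + $5,896.25 = $7,446.25 before any cap.
That would bring total out-of-pocket to $7,796.25, past the $5,250 cap. The owner is capped at $5,250 − $350 = $4,900 on this claim.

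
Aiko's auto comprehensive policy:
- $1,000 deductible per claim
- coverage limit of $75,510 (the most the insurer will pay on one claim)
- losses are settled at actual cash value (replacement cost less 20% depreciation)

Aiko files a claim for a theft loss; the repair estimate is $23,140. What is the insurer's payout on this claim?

Actual cash value after 20% depreciation: $23,140 × 80% = $18,512.
Subtract the deductible: $18,512 − $1,000 = $17,512.
$17,512 is within the $75,510 limit, so the insurer pays $17,512.

$17,512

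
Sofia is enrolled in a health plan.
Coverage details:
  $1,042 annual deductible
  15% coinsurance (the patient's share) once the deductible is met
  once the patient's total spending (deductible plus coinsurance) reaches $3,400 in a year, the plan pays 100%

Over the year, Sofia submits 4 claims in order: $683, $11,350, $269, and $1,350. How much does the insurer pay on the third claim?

Bill 1, $683: entire amount goes to the deductible. Patient owes $683 (running OOP $683). Insurer: $683 − $683 = $0.
Bill 2, $11,350: $359 to deductible, leaving $10,991; 15% of $10,991 = $1,648.65. Patient pays $2,007.65; OOP now $2,690.65. Insurer: $11,350 − $2,007.65 = $9,342.35.
Bill 3, $269: 15% coinsurance on $269 = $40.35. Patient owes $40.35 (running OOP $2,731). Insurer: $269 − $40.35 = $228.65.

$228.65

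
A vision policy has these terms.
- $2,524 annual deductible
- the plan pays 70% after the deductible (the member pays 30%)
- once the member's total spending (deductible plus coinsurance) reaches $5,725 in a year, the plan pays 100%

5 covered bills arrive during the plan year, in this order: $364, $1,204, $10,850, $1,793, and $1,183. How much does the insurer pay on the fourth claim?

Claim 1 ($364): all of it applies to the deductible. Member owes $364 (running OOP $364). Plan pays $364 − $364 = $0.
Claim 2 ($1,204): all of it applies to the deductible. Member pays $1,204; OOP now $1,568. Insurer: $1,204 − $1,204 = $0.
Claim 3 ($10,850): $956 to deductible, leaving $9,894; 30% of $9,894 = $2,968.20. Cost to member: $3,924.20. OOP to date $5,492.20. Plan pays $10,850 − $3,924.20 = $6,925.80.
Claim 4 ($1,793): 30% coinsurance on $1,793 = $537.90. Adding that to $5,492.20 gives $6,030.10, past the $5,725 cap; member pays only $5,725 − $5,492.20 = $232.80. Plan pays $1,793 − $232.80 = $1,560.20.

$1,560.20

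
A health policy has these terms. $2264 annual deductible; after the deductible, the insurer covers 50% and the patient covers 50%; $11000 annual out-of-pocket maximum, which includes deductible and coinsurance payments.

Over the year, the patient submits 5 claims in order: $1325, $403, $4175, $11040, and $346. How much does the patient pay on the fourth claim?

$5520

#1 ($1325): all of it applies to the deductible. Patient pays $1325; OOP now $1325.
#2 ($403): entire amount goes to the deductible. Cost to patient: $403. OOP to date $1728.
#3 ($4175): $536 finishes the deductible; $3639 goes to coinsurance; coinsurance $3639 × 50% = $1819.50. Cost to patient: $2355.50. OOP to date $4083.50.
#4 ($11040): deductible met; 50% of $11040 = $5520. Patient owes $5520 (running OOP $9603.50).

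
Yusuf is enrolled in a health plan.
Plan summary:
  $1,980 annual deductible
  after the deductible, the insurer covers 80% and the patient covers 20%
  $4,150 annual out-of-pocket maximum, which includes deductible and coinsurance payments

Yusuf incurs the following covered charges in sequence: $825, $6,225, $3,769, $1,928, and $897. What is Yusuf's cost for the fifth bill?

Bill 1, $825: all of it applies to the deductible. Patient pays $825; OOP now $825.
Bill 2, $6,225: $1,155 to deductible, leaving $5,070; 20% of $5,070 = $1,014. Patient owes $2,169 (running OOP $2,994).
Bill 3, $3,769: deductible met; 20% of $3,769 = $753.80. Patient pays $753.80; OOP now $3,747.80.
Bill 4, $1,928: deductible met; 20% of $1,928 = $385.60. Patient pays $385.60; OOP now $4,133.40.
Bill 5, $897: deductible already satisfied, so patient's share is 20% × $897 = $179.40. OOP would hit $4,312.80 > $4,150, so the cap limits the patient to $4,150 − $4,133.40 = $16.60.

$16.60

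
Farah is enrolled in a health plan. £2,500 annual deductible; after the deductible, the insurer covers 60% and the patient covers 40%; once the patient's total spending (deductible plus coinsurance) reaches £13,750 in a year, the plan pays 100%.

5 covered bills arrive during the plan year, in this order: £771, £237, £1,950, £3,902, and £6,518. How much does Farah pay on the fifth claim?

£2,607.20

Bill 1, £771: entire amount goes to the deductible. Patient owes £771 (running OOP £771).
Bill 2, £237: fully absorbed by the deductible. Cost to patient: £237. OOP to date £1,008.
Bill 3, £1,950: £1,492 to deductible, leaving £458; patient's 40% is £183.20. Cost to patient: £1,675.20. OOP to date £2,683.20.
Bill 4, £3,902: deductible already satisfied, so patient's share is 40% × £3,902 = £1,560.80. Patient pays £1,560.80; OOP now £4,244.
Bill 5, £6,518: 40% coinsurance on £6,518 = £2,607.20. Cost to patient: £2,607.20. OOP to date £6,851.20.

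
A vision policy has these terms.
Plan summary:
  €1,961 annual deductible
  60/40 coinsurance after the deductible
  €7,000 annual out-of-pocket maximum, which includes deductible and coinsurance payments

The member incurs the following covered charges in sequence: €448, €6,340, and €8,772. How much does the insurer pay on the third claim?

€5,663.80

#1 (€448): entire amount goes to the deductible. Cost to member: €448. OOP to date €448. Insurer: €448 − €448 = €0.
#2 (€6,340): deductible takes €1,513, €4,827 remains; coinsurance €4,827 × 40% = €1,930.80. Cost to member: €3,443.80. OOP to date €3,891.80. Plan pays €6,340 − €3,443.80 = €2,896.20.
#3 (€8,772): 40% coinsurance on €8,772 = €3,508.80. OOP would hit €7,400.60 > €7,000, so the cap limits the member to €7,000 − €3,891.80 = €3,108.20. Plan pays €8,772 − €3,108.20 = €5,663.80.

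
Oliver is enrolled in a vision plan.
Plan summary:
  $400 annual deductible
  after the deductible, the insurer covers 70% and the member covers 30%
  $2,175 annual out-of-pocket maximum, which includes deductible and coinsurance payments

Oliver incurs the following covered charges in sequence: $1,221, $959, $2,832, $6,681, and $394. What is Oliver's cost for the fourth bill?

$391.40

Claim 1 — $1,221: $400 to deductible, leaving $821; coinsurance $821 × 30% = $246.30. Member owes $646.30 (running OOP $646.30).
Claim 2 — $959: deductible met; 30% of $959 = $287.70. Member pays $287.70; OOP now $934.
Claim 3 — $2,832: deductible met; 30% of $2,832 = $849.60. Member pays $849.60; OOP now $1,783.60.
Claim 4 — $6,681: 30% coinsurance on $6,681 = $2,004.30. Adding that to $1,783.60 gives $3,787.90, past the $2,175 cap; member pays only $2,175 − $1,783.60 = $391.40.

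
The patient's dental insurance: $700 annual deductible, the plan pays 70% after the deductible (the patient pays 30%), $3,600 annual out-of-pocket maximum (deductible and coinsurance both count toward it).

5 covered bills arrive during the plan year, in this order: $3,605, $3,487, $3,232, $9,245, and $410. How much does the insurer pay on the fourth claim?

$9,232.20

Bill 1, $3,605: deductible takes $700, $2,905 remains; 30% of $2,905 = $871.50. Patient pays $1,571.50; OOP now $1,571.50. Plan pays $3,605 − $1,571.50 = $2,033.50.
Bill 2, $3,487: deductible already satisfied, so patient's share is 30% × $3,487 = $1,046.10. Cost to patient: $1,046.10. OOP to date $2,617.60. Plan pays $3,487 − $1,046.10 = $2,440.90.
Bill 3, $3,232: deductible met; 30% of $3,232 = $969.60. Patient owes $969.60 (running OOP $3,587.20). Plan pays $3,232 − $969.60 = $2,262.40.
Bill 4, $9,245: deductible already satisfied, so patient's share is 30% × $9,245 = $2,773.50. That would push OOP to $6,360.70, over the $3,600 cap, so patient pays $3,600 − $3,587.20 = $12.80. Plan pays $9,245 − $12.80 = $9,232.20.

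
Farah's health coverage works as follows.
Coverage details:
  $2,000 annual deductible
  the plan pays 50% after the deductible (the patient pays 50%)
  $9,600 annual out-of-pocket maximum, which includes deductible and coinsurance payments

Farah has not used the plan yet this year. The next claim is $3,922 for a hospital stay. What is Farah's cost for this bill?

$2,961

Nothing has been paid toward the $2,000 deductible, so the first $2,000 of this charge is applied there.
The remaining $1,922 (= $3,922 − $2,000) moves to coinsurance.
Patient's 50% share of $1,922 is $961.
So the patient owes $2,000 + $961 = $2,961 before any cap.
Cumulative spending $0 + $2,961 = $2,961 stays under the $9,600 maximum.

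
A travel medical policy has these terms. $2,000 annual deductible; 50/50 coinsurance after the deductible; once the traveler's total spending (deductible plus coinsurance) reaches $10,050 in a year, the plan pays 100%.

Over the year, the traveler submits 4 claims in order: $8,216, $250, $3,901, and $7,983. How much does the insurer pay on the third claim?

Claim 1 — $8,216: $2,000 finishes the deductible; $6,216 goes to coinsurance; traveler's 50% is $3,108. Traveler owes $5,108 (running OOP $5,108). Plan pays $8,216 − $5,108 = $3,108.
Claim 2 — $250: deductible already satisfied, so traveler's share is 50% × $250 = $125. Traveler owes $125 (running OOP $5,233). Insurer: $250 − $125 = $125.
Claim 3 — $3,901: 50% coinsurance on $3,901 = $1,950.50. Cost to traveler: $1,950.50. OOP to date $7,183.50. Plan pays $3,901 − $1,950.50 = $1,950.50.

$1,950.50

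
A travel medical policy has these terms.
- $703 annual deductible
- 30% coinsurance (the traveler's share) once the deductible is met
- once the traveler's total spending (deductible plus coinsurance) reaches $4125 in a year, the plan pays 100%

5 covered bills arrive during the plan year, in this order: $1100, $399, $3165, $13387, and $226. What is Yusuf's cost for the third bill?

Claim 1 ($1100): deductible takes $703, $397 remains; coinsurance $397 × 30% = $119.10. Cost to traveler: $822.10. OOP to date $822.10.
Claim 2 ($399): 30% coinsurance on $399 = $119.70. Traveler pays $119.70; OOP now $941.80.
Claim 3 ($3165): deductible already satisfied, so traveler's share is 30% × $3165 = $949.50. Cost to traveler: $949.50. OOP to date $1891.30.

$949.50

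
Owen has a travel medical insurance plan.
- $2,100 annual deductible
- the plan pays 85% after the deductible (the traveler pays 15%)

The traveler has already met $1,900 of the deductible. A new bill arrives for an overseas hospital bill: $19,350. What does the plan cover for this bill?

Remaining deductible: $2,100 − $1,900 = $200.
That leaves $19,350 − $200 = $19,150 for coinsurance.
Traveler's 15% share of $19,150 is $2,872.50.
Traveler responsibility: $200 + $2,872.50 = $3,072.50.
The plan picks up $19,350 − $3,072.50 = $16,277.50.

$16,277.50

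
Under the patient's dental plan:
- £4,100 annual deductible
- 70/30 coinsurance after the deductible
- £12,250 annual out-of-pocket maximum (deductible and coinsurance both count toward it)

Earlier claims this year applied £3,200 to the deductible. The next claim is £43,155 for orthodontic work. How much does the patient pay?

Remaining deductible: £4,100 − £3,200 = £900.
The remaining £42,255 (= £43,155 − £900) moves to coinsurance.
30% of £42,255 = £12,676.50 falls to the patient.
That puts the patient's cost at £900 + £12,676.50 = £13,576.50 before any cap.
That would bring total out-of-pocket to £16,776.50, past the £12,250 cap. The patient is capped at £12,250 − £3,200 = £9,050 on this claim.

£9,050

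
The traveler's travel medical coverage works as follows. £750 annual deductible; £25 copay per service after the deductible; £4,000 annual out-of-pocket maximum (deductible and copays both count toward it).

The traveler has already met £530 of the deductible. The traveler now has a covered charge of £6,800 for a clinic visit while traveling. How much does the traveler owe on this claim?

£530 of the £750 deductible is already met, leaving £220.
That leaves £6,800 − £220 = £6,580 for the copay.
Copay on this service: £25.
Traveler responsibility before any cap: £220 + £25 = £245.
Cumulative spending £530 + £245 = £775 stays under the £4,000 maximum.

£245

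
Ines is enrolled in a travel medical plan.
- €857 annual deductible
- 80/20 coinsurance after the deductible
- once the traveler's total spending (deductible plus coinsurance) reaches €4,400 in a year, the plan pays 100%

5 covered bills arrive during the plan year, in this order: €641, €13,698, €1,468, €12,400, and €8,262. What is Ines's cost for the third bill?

€293.60

Claim 1 (€641): all of it applies to the deductible. Traveler owes €641 (running OOP €641).
Claim 2 (€13,698): €216 finishes the deductible; €13,482 goes to coinsurance; traveler's 20% is €2,696.40. Traveler pays €2,912.40; OOP now €3,553.40.
Claim 3 (€1,468): deductible already satisfied, so traveler's share is 20% × €1,468 = €293.60. Traveler pays €293.60; OOP now €3,847.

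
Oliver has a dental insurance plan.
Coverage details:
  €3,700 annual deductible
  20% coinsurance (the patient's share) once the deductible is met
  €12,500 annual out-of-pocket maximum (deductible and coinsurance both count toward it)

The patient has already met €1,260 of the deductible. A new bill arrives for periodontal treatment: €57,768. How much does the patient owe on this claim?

Remaining deductible: €3,700 − €1,260 = €2,440.
The remaining €55,328 (= €57,768 − €2,440) moves to coinsurance.
Patient's 20% share of €55,328 is €11,065.60.
Patient responsibility before any cap: €2,440 + €11,065.60 = €13,505.60.
Year-to-date out-of-pocket would reach €1,260 + €13,505.60 = €14,765.60, above the €12,500 maximum, so the patient pays only €12,500 − €1,260 = €11,240.

€11,240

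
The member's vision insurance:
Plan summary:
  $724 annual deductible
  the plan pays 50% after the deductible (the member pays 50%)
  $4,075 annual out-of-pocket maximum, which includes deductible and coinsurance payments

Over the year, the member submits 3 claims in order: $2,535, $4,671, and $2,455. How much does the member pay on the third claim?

$110

Bill 1, $2,535: $724 to deductible, leaving $1,811; member's 50% is $905.50. Cost to member: $1,629.50. OOP to date $1,629.50.
Bill 2, $4,671: deductible met; 50% of $4,671 = $2,335.50. Cost to member: $2,335.50. OOP to date $3,965.
Bill 3, $2,455: 50% coinsurance on $2,455 = $1,227.50. Adding that to $3,965 gives $5,192.50, past the $4,075 cap; member pays only $4,075 − $3,965 = $110.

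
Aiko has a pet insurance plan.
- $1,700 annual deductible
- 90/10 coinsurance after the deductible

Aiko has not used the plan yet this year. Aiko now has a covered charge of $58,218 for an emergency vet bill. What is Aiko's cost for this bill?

$7,351.80

Deductible not yet touched, so the first $1,700 of the bill goes to the deductible.
That leaves $58,218 − $1,700 = $56,518 for coinsurance.
Coinsurance: $56,518 × 10% = $5,651.80.
That puts the owner's cost at $1,700 + $5,651.80 = $7,351.80.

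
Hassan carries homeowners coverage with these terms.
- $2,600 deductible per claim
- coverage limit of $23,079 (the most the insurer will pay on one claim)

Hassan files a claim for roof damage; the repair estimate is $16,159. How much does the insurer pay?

After the deductible, $16,159 − $2,600 = $13,559 remains.
$13,559 is within the $23,079 limit, so the insurer pays $13,559.

$13,559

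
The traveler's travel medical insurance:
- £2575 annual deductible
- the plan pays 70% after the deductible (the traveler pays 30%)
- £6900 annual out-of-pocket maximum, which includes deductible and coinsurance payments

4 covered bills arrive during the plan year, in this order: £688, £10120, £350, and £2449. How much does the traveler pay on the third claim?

Claim 1 (£688): all of it applies to the deductible. Cost to traveler: £688. OOP to date £688.
Claim 2 (£10120): £1887 to deductible, leaving £8233; coinsurance £8233 × 30% = £2469.90. Traveler pays £4356.90; OOP now £5044.90.
Claim 3 (£350): deductible met; 30% of £350 = £105. Traveler owes £105 (running OOP £5149.90).

£105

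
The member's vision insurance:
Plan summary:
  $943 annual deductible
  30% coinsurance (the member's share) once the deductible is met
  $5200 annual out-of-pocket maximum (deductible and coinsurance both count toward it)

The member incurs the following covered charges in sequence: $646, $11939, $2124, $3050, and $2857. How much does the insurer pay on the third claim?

#1 ($646): all of it applies to the deductible. Cost to member: $646. OOP to date $646. Insurer: $646 − $646 = $0.
#2 ($11939): $297 finishes the deductible; $11642 goes to coinsurance; 30% of $11642 = $3492.60. Member owes $3789.60 (running OOP $4435.60). Plan pays $11939 − $3789.60 = $8149.40.
#3 ($2124): deductible already satisfied, so member's share is 30% × $2124 = $637.20. Member pays $637.20; OOP now $5072.80. Insurer: $2124 − $637.20 = $1486.80.

$1486.80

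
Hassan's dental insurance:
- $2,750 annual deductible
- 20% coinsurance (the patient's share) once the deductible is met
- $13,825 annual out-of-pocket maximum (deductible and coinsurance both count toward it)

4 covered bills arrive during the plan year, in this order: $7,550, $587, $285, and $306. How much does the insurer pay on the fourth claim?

#1 ($7,550): $2,750 to deductible, leaving $4,800; patient's 20% is $960. Patient owes $3,710 (running OOP $3,710). Insurer: $7,550 − $3,710 = $3,840.
#2 ($587): deductible already satisfied, so patient's share is 20% × $587 = $117.40. Cost to patient: $117.40. OOP to date $3,827.40. Plan pays $587 − $117.40 = $469.60.
#3 ($285): deductible already satisfied, so patient's share is 20% × $285 = $57. Cost to patient: $57. OOP to date $3,884.40. Insurer: $285 − $57 = $228.
#4 ($306): deductible met; 20% of $306 = $61.20. Patient owes $61.20 (running OOP $3,945.60). Plan pays $306 − $61.20 = $244.80.

$244.80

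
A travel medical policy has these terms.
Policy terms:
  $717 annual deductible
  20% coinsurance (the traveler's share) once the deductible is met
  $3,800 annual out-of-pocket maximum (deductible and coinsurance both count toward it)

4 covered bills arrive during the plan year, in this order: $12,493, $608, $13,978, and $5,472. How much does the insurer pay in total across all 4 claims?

Claim 1 — $12,493: $717 finishes the deductible; $11,776 goes to coinsurance; 20% of $11,776 = $2,355.20. Traveler owes $3,072.20 (running OOP $3,072.20). Plan pays $12,493 − $3,072.20 = $9,420.80.
Claim 2 — $608: deductible already satisfied, so traveler's share is 20% × $608 = $121.60. Traveler owes $121.60 (running OOP $3,193.80). Insurer: $608 − $121.60 = $486.40.
Claim 3 — $13,978: deductible met; 20% of $13,978 = $2,795.60. That would push OOP to $5,989.40, over the $3,800 cap, so traveler pays $3,800 − $3,193.80 = $606.20. Plan pays $13,978 − $606.20 = $13,371.80.
Claim 4 — $5,472: deductible met; 20% of $5,472 = $1,094.40. Adding that to $3,800 gives $4,894.40, past the $3,800 cap; traveler pays only $3,800 − $3,800 = $0. Insurer: $5,472 − $0 = $5,472.
Insurer total = bills − traveler's total = $32,551 − $3,800 = $28,751.

$28,751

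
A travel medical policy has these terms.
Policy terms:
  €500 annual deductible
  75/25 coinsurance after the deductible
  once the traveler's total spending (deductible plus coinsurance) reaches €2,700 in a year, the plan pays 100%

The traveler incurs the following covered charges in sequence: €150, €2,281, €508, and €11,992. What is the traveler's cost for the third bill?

Claim 1 — €150: entire amount goes to the deductible. Cost to traveler: €150. OOP to date €150.
Claim 2 — €2,281: €350 to deductible, leaving €1,931; 25% of €1,931 = €482.75. Traveler owes €832.75 (running OOP €982.75).
Claim 3 — €508: 25% coinsurance on €508 = €127. Cost to traveler: €127. OOP to date €1,109.75.

€127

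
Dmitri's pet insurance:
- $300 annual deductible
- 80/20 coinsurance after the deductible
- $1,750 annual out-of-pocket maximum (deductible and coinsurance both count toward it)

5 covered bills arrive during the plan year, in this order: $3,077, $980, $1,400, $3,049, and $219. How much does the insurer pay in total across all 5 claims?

$6,975

Claim 1 — $3,077: $300 finishes the deductible; $2,777 goes to coinsurance; coinsurance $2,777 × 20% = $555.40. Owner owes $855.40 (running OOP $855.40). Insurer: $3,077 − $855.40 = $2,221.60.
Claim 2 — $980: deductible already satisfied, so owner's share is 20% × $980 = $196. Cost to owner: $196. OOP to date $1,051.40. Plan pays $980 − $196 = $784.
Claim 3 — $1,400: deductible met; 20% of $1,400 = $280. Owner pays $280; OOP now $1,331.40. Insurer: $1,400 − $280 = $1,120.
Claim 4 — $3,049: deductible already satisfied, so owner's share is 20% × $3,049 = $609.80. Adding that to $1,331.40 gives $1,941.20, past the $1,750 cap; owner pays only $1,750 − $1,331.40 = $418.60. Plan pays $3,049 − $418.60 = $2,630.40.
Claim 5 — $219: 20% coinsurance on $219 = $43.80. That would push OOP to $1,793.80, over the $1,750 cap, so owner pays $1,750 − $1,750 = $0. Insurer: $219 − $0 = $219.
Insurer total: $2,221.60 + $784 + $1,120 + $2,630.40 + $219 = $6,975.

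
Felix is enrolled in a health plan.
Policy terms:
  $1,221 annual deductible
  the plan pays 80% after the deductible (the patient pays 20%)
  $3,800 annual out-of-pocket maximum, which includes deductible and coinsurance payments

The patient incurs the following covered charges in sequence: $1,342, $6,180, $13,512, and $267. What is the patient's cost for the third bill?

$1,318.80

Claim 1 — $1,342: $1,221 finishes the deductible; $121 goes to coinsurance; coinsurance $121 × 20% = $24.20. Cost to patient: $1,245.20. OOP to date $1,245.20.
Claim 2 — $6,180: deductible met; 20% of $6,180 = $1,236. Patient pays $1,236; OOP now $2,481.20.
Claim 3 — $13,512: 20% coinsurance on $13,512 = $2,702.40. That would push OOP to $5,183.60, over the $3,800 cap, so patient pays $3,800 − $2,481.20 = $1,318.80.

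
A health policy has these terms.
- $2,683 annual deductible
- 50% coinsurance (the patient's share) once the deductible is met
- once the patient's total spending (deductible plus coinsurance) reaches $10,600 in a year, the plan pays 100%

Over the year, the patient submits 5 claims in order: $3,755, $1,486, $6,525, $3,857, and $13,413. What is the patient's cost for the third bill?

$3,262.50

#1 ($3,755): $2,683 to deductible, leaving $1,072; 50% of $1,072 = $536. Patient pays $3,219; OOP now $3,219.
#2 ($1,486): deductible already satisfied, so patient's share is 50% × $1,486 = $743. Patient owes $743 (running OOP $3,962).
#3 ($6,525): deductible met; 50% of $6,525 = $3,262.50. Cost to patient: $3,262.50. OOP to date $7,224.50.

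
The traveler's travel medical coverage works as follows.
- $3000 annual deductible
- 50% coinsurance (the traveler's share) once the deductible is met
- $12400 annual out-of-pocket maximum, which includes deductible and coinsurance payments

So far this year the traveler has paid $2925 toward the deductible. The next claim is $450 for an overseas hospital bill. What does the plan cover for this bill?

$2925 of the $3000 deductible is already met, leaving $75.
After the $75 deductible portion, $450 − $75 = $375 is subject to coinsurance.
Traveler's 50% share of $375 is $187.50.
That puts the traveler's cost at $75 + $187.50 = $262.50 before any cap.
Cumulative spending $2925 + $262.50 = $3187.50 stays under the $12400 maximum.
The plan picks up $450 − $262.50 = $187.50.

$187.50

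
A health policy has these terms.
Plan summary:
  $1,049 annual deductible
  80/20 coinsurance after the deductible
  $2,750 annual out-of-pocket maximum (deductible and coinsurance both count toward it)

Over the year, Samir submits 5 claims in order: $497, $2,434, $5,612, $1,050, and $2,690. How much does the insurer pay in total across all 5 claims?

$9,533

Claim 1 ($497): fully absorbed by the deductible. Patient owes $497 (running OOP $497). Plan pays $497 − $497 = $0.
Claim 2 ($2,434): deductible takes $552, $1,882 remains; 20% of $1,882 = $376.40. Patient owes $928.40 (running OOP $1,425.40). Insurer: $2,434 − $928.40 = $1,505.60.
Claim 3 ($5,612): 20% coinsurance on $5,612 = $1,122.40. Patient owes $1,122.40 (running OOP $2,547.80). Plan pays $5,612 − $1,122.40 = $4,489.60.
Claim 4 ($1,050): deductible met; 20% of $1,050 = $210. Adding that to $2,547.80 gives $2,757.80, past the $2,750 cap; patient pays only $2,750 − $2,547.80 = $202.20. Plan pays $1,050 − $202.20 = $847.80.
Claim 5 ($2,690): deductible already satisfied, so patient's share is 20% × $2,690 = $538. That would push OOP to $3,288, over the $2,750 cap, so patient pays $2,750 − $2,750 = $0. Insurer: $2,690 − $0 = $2,690.
Insurer total: $0 + $1,505.60 + $4,489.60 + $847.80 + $2,690 = $9,533.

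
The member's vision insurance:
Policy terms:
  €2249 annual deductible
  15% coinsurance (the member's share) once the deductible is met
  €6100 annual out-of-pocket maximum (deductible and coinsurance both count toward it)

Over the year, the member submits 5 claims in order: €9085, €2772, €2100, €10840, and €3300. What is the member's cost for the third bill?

Bill 1, €9085: €2249 finishes the deductible; €6836 goes to coinsurance; member's 15% is €1025.40. Member owes €3274.40 (running OOP €3274.40).
Bill 2, €2772: deductible met; 15% of €2772 = €415.80. Cost to member: €415.80. OOP to date €3690.20.
Bill 3, €2100: deductible met; 15% of €2100 = €315. Cost to member: €315. OOP to date €4005.20.

€315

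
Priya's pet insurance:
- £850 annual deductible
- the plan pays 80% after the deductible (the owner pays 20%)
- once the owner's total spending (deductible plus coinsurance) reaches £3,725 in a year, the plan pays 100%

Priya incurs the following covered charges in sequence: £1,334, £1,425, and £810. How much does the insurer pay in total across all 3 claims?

£2,175.20

Bill 1, £1,334: £850 to deductible, leaving £484; 20% of £484 = £96.80. Owner pays £946.80; OOP now £946.80. Insurer: £1,334 − £946.80 = £387.20.
Bill 2, £1,425: 20% coinsurance on £1,425 = £285. Cost to owner: £285. OOP to date £1,231.80. Plan pays £1,425 − £285 = £1,140.
Bill 3, £810: deductible met; 20% of £810 = £162. Owner owes £162 (running OOP £1,393.80). Plan pays £810 − £162 = £648.
Insurer total: £387.20 + £1,140 + £648 = £2,175.20.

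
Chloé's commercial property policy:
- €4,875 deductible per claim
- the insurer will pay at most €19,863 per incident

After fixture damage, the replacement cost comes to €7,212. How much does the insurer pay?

€2,337

Less the €4,875 deductible: €7,212 − €4,875 = €2,337.
€2,337 is within the €19,863 limit, so the insurer pays €2,337.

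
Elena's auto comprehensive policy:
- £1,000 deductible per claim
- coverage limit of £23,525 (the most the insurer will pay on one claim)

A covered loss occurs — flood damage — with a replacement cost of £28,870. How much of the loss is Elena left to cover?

After the deductible, £28,870 − £1,000 = £27,870 remains.
£27,870 exceeds the £23,525 limit, so the insurer pays the limit: £23,525.
Policyholder's share is the uncovered remainder: £28,870 − £23,525 = £5,345.

£5,345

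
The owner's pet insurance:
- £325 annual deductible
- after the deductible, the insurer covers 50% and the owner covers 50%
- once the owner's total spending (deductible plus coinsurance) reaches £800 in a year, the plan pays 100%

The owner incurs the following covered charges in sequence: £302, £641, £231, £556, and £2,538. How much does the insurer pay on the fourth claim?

Bill 1, £302: entire amount goes to the deductible. Owner owes £302 (running OOP £302). Insurer: £302 − £302 = £0.
Bill 2, £641: £23 to deductible, leaving £618; coinsurance £618 × 50% = £309. Cost to owner: £332. OOP to date £634. Insurer: £641 − £332 = £309.
Bill 3, £231: 50% coinsurance on £231 = £115.50. Owner pays £115.50; OOP now £749.50. Insurer: £231 − £115.50 = £115.50.
Bill 4, £556: deductible already satisfied, so owner's share is 50% × £556 = £278. Adding that to £749.50 gives £1,027.50, past the £800 cap; owner pays only £800 − £749.50 = £50.50. Insurer: £556 − £50.50 = £505.50.

£505.50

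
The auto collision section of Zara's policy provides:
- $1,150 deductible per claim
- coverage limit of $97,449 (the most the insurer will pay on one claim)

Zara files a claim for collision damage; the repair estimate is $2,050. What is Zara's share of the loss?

Less the $1,150 deductible: $2,050 − $1,150 = $900.
$900 ≤ $97,449, so the limit doesn't bind; insurer pays $900.
Driver's share is the uncovered remainder: $2,050 − $900 = $1,150.

$1,150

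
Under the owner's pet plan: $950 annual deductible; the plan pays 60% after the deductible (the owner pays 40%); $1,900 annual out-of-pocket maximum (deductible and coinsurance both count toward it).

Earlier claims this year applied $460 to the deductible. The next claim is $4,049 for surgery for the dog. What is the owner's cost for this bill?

$1,440

Remaining deductible: $950 − $460 = $490.
The remaining $3,559 (= $4,049 − $490) moves to coinsurance.
Owner's 40% share of $3,559 is $1,423.60.
Owner responsibility before any cap: $490 + $1,423.60 = $1,913.60.
Year-to-date out-of-pocket would reach $460 + $1,913.60 = $2,373.60, above the $1,900 maximum, so the owner pays only $1,900 − $460 = $1,440.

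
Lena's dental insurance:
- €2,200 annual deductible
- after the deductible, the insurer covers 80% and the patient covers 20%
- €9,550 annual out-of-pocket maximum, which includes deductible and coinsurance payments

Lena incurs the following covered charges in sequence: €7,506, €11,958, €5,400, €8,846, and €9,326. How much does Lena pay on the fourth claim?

#1 (€7,506): €2,200 to deductible, leaving €5,306; patient's 20% is €1,061.20. Cost to patient: €3,261.20. OOP to date €3,261.20.
#2 (€11,958): 20% coinsurance on €11,958 = €2,391.60. Patient pays €2,391.60; OOP now €5,652.80.
#3 (€5,400): deductible met; 20% of €5,400 = €1,080. Patient owes €1,080 (running OOP €6,732.80).
#4 (€8,846): 20% coinsurance on €8,846 = €1,769.20. Patient pays €1,769.20; OOP now €8,502.

€1,769.20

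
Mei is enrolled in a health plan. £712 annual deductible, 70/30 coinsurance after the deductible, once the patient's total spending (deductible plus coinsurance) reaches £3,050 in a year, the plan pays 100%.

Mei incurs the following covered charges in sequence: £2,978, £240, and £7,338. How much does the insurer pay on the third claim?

Bill 1, £2,978: £712 to deductible, leaving £2,266; patient's 30% is £679.80. Patient pays £1,391.80; OOP now £1,391.80. Plan pays £2,978 − £1,391.80 = £1,586.20.
Bill 2, £240: deductible met; 30% of £240 = £72. Patient owes £72 (running OOP £1,463.80). Insurer: £240 − £72 = £168.
Bill 3, £7,338: deductible met; 30% of £7,338 = £2,201.40. Adding that to £1,463.80 gives £3,665.20, past the £3,050 cap; patient pays only £3,050 − £1,463.80 = £1,586.20. Insurer: £7,338 − £1,586.20 = £5,751.80.

£5,751.80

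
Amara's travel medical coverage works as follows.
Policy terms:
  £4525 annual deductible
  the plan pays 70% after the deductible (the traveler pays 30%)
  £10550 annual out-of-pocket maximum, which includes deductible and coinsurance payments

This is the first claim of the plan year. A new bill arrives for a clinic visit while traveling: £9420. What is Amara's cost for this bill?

The full £4525 deductible is still open; £4525 of this bill applies to it.
The remaining £4895 (= £9420 − £4525) moves to coinsurance.
Coinsurance: £4895 × 30% = £1468.50.
That puts the traveler's cost at £4525 + £1468.50 = £5993.50 before any cap.
Year-to-date out-of-pocket becomes £0 + £5993.50 = £5993.50, still under the £10550 maximum, so no cap applies.

£5993.50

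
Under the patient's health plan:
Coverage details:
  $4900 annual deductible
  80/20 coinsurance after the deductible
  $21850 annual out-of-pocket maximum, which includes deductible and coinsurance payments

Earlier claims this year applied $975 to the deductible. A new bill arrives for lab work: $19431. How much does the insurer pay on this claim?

$12404.80

$975 of the $4900 deductible is already met, leaving $3925.
The remaining $15506 (= $19431 − $3925) moves to coinsurance.
20% of $15506 = $3101.20 falls to the patient.
So the patient owes $3925 + $3101.20 = $7026.20 before any cap.
Year-to-date out-of-pocket becomes $975 + $7026.20 = $8001.20, still under the $21850 maximum, so no cap applies.
The insurer covers the remainder: $19431 − $7026.20 = $12404.80.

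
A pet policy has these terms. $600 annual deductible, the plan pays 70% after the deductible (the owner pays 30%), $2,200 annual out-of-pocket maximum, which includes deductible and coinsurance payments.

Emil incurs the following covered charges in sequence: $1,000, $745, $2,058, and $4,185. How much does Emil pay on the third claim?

$617.40

Bill 1, $1,000: deductible takes $600, $400 remains; owner's 30% is $120. Owner owes $720 (running OOP $720).
Bill 2, $745: deductible met; 30% of $745 = $223.50. Cost to owner: $223.50. OOP to date $943.50.
Bill 3, $2,058: deductible met; 30% of $2,058 = $617.40. Owner pays $617.40; OOP now $1,560.90.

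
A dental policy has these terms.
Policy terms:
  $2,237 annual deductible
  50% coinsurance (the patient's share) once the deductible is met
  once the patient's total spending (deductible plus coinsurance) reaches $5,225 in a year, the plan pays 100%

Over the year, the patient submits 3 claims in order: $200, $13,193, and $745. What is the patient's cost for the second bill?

Claim 1 — $200: fully absorbed by the deductible. Patient pays $200; OOP now $200.
Claim 2 — $13,193: $2,037 finishes the deductible; $11,156 goes to coinsurance; 50% of $11,156 = $5,578. Claim cost before the cap: $2,037 + $5,578 = $7,615. Adding that to $200 gives $7,815, past the $5,225 cap; patient pays only $5,225 − $200 = $5,025.

$5,025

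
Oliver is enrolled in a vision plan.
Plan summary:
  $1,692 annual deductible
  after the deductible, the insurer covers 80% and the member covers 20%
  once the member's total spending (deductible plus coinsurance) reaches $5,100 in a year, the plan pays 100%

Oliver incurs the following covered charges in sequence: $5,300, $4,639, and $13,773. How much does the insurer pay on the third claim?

$12,014.40

Claim 1 ($5,300): deductible takes $1,692, $3,608 remains; coinsurance $3,608 × 20% = $721.60. Member pays $2,413.60; OOP now $2,413.60. Plan pays $5,300 − $2,413.60 = $2,886.40.
Claim 2 ($4,639): deductible met; 20% of $4,639 = $927.80. Cost to member: $927.80. OOP to date $3,341.40. Insurer: $4,639 − $927.80 = $3,711.20.
Claim 3 ($13,773): deductible met; 20% of $13,773 = $2,754.60. OOP would hit $6,096 > $5,100, so the cap limits the member to $5,100 − $3,341.40 = $1,758.60. Insurer: $13,773 − $1,758.60 = $12,014.40.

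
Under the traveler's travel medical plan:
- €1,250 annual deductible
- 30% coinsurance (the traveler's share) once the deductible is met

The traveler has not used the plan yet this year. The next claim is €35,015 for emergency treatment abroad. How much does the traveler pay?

Nothing has been paid toward the €1,250 deductible, so the first €1,250 of this charge is applied there.
That leaves €35,015 − €1,250 = €33,765 for coinsurance.
Traveler's 30% share of €33,765 is €10,129.50.
So the traveler owes €1,250 + €10,129.50 = €11,379.50.

€11,379.50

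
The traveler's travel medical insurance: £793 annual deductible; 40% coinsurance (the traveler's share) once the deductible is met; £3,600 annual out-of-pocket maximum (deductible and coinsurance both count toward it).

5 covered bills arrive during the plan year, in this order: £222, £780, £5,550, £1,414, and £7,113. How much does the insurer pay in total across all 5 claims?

Bill 1, £222: fully absorbed by the deductible. Traveler owes £222 (running OOP £222). Plan pays £222 − £222 = £0.
Bill 2, £780: £571 finishes the deductible; £209 goes to coinsurance; coinsurance £209 × 40% = £83.60. Traveler owes £654.60 (running OOP £876.60). Insurer: £780 − £654.60 = £125.40.
Bill 3, £5,550: deductible already satisfied, so traveler's share is 40% × £5,550 = £2,220. Cost to traveler: £2,220. OOP to date £3,096.60. Plan pays £5,550 − £2,220 = £3,330.
Bill 4, £1,414: deductible met; 40% of £1,414 = £565.60. Adding that to £3,096.60 gives £3,662.20, past the £3,600 cap; traveler pays only £3,600 − £3,096.60 = £503.40. Plan pays £1,414 − £503.40 = £910.60.
Bill 5, £7,113: deductible met; 40% of £7,113 = £2,845.20. That would push OOP to £6,445.20, over the £3,600 cap, so traveler pays £3,600 − £3,600 = £0. Plan pays £7,113 − £0 = £7,113.
Insurer total = bills − traveler's total = £15,079 − £3,600 = £11,479.

£11,479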